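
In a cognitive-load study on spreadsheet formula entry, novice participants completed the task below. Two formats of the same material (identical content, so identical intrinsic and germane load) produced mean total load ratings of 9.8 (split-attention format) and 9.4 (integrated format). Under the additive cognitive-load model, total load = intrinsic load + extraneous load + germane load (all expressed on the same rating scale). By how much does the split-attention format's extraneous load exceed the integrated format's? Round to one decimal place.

0.4

Intrinsic and germane load are equal across formats, so the difference in total load equals the difference in extraneous load.
Extraneous-load difference = 9.8 − 9.4 = 0.4.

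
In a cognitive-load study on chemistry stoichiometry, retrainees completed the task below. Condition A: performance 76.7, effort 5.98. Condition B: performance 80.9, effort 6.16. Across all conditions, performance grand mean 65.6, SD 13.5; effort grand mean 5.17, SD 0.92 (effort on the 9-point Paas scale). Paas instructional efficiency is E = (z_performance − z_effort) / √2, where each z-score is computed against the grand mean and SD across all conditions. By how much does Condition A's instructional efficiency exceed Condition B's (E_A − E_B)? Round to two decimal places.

-0.08

Condition A: z_P = (76.7 − 65.6)/13.5 = 0.8222; z_E = (5.98 − 5.17)/0.92 = 0.8804; E_A = (0.8222 − 0.8804)/√2 = -0.0412.
Condition B: z_P = (80.9 − 65.6)/13.5 = 1.1333; z_E = (6.16 − 5.17)/0.92 = 1.0761; E_B = (1.1333 − 1.0761)/√2 = 0.0404.
E_A − E_B = -0.0412 − 0.0404 = -0.0816 ≈ -0.08.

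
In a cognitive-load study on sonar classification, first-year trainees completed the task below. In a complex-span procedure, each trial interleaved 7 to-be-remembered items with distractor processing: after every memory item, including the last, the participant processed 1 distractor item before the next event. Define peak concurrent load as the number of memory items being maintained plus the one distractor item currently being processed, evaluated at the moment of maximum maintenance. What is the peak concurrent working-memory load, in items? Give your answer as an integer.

8

Maintenance is greatest during the distractor(s) after memory item 7: all 7 memory items are being held.
One distractor item is concurrently being processed.
Peak concurrent load = 7 + 1 = 8 items.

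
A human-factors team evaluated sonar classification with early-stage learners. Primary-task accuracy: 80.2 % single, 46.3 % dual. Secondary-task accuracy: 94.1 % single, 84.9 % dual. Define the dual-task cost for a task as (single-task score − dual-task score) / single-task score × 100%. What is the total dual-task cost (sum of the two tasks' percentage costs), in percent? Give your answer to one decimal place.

Primary cost = (80.2 − 46.3) / 80.2 × 100% = 42.2693%.
Secondary cost = (94.1 − 84.9) / 94.1 × 100% = 9.7768%.
Total = 42.2693% + 9.7768% = 52.0461% ≈ 52.0%.

52.0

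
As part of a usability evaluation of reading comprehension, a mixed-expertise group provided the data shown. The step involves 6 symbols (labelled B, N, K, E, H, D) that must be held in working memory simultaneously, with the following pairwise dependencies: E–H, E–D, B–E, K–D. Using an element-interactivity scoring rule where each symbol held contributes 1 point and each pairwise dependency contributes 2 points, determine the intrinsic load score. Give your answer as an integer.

14

Count of symbols held simultaneously: 6.
Count of pairwise dependencies listed: 4.
Element contribution: 6 × 1 = 6.
Interaction contribution: 4 × 2 = 8.
Intrinsic load = 6 + 8 = 14.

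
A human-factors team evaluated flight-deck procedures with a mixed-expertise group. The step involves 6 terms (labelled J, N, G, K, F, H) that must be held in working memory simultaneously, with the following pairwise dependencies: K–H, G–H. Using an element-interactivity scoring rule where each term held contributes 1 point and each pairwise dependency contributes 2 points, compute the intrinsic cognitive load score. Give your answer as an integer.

10

Count of terms held simultaneously: 6.
Count of pairwise dependencies listed: 2.
Element contribution: 6 × 1 = 6.
Interaction contribution: 2 × 2 = 4.
Intrinsic load = 6 + 4 = 10.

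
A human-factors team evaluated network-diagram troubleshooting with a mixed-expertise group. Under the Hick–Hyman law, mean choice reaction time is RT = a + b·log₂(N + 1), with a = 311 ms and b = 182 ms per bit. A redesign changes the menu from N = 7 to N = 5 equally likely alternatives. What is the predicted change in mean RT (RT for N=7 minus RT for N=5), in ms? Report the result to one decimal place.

75.5

RT(7) = 311 + 182·log₂(8) = 311 + 182·3.0000 = 857.0000 ms.
RT(5) = 311 + 182·log₂(6) = 311 + 182·2.5850 = 781.4700 ms.
Difference = 857.0000 − 781.4700 = 75.5300 ≈ 75.5 ms.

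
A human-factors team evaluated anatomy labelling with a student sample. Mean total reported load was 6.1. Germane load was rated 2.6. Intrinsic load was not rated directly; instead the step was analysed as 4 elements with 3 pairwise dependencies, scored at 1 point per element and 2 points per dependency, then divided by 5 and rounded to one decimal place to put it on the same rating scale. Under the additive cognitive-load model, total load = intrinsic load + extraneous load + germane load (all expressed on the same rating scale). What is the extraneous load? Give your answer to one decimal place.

Intrinsic (element-interactivity): (4 × 1 + 3 × 2) / 5 = 10 / 5 = 2.0000 → 2.0.
extraneous load = total − intrinsic − germane
             = 6.1 − 2.0 − 2.6 = 1.5.

1.5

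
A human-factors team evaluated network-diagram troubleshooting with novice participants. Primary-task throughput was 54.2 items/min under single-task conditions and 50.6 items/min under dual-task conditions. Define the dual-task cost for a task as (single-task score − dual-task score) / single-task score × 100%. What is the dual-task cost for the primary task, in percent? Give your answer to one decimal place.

6.6

Cost = (54.2 − 50.6) / 54.2 × 100%
     = 3.6000 / 54.2 × 100% = 6.6421%.
≈ 6.6%.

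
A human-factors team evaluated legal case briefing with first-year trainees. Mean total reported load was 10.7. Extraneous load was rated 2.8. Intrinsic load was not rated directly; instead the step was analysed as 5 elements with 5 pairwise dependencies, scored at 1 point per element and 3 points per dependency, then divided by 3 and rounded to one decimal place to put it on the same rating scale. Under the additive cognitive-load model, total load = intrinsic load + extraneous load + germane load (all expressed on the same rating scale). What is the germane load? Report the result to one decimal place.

1.2

Intrinsic (element-interactivity): (5 × 1 + 5 × 3) / 3 = 20 / 3 = 6.6667 → 6.7.
germane load = total − intrinsic − extraneous
             = 10.7 − 6.7 − 2.8 = 1.2.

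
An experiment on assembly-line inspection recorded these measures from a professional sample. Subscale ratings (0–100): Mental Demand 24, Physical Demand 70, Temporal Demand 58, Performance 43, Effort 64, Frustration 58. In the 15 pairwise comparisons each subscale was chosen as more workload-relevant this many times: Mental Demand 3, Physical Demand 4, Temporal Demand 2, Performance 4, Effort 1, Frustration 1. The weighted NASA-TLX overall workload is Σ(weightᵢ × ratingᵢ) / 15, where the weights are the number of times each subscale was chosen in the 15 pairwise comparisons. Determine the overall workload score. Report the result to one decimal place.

50.8

The tallies are the weights (they sum to 15).
Weighted sum = 3·24 + 4·70 + 2·58 + 4·43 + 1·64 + 1·58
            = 72 + 280 + 116 + 172 + 64 + 58 = 762.
Overall workload = 762 / 15 = 50.8000 ≈ 50.8.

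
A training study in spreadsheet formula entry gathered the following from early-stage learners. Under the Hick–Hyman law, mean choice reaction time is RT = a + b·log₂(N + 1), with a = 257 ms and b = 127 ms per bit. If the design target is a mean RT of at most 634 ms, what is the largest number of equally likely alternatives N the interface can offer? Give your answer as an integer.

Set 257 + 127·log₂(N + 1) ≤ 634.
log₂(N + 1) ≤ (634 − 257) / 127 = 2.9685.
N + 1 ≤ 2^2.9685 = 7.8272.
N ≤ 6.8272, so the largest integer N is 6.

6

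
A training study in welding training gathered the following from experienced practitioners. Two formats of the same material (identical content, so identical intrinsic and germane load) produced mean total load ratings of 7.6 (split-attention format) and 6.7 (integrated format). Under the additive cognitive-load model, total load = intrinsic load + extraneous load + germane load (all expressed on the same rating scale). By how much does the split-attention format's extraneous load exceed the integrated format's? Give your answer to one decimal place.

Intrinsic and germane load are equal across formats, so the difference in total load equals the difference in extraneous load.
Extraneous-load difference = 7.6 − 6.7 = 0.9.

0.9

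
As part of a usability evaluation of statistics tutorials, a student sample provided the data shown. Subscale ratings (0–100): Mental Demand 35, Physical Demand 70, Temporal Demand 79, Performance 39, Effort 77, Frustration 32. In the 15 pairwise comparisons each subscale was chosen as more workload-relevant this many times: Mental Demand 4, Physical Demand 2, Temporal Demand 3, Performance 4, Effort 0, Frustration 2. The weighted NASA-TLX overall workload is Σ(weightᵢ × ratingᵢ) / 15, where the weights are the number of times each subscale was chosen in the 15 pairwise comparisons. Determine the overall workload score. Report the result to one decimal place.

The tallies are the weights (they sum to 15).
Weighted sum = 4·35 + 2·70 + 3·79 + 4·39 + 0·77 + 2·32
            = 140 + 140 + 237 + 156 + 0 + 64 = 737.
Overall workload = 737 / 15 = 49.1333 ≈ 49.1.

49.1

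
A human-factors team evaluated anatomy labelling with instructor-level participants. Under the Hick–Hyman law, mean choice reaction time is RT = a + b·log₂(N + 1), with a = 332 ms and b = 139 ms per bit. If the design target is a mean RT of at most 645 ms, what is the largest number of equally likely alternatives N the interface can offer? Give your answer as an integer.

Set 332 + 139·log₂(N + 1) ≤ 645.
log₂(N + 1) ≤ (645 − 332) / 139 = 2.2518.
N + 1 ≤ 2^2.2518 = 4.7628.
N ≤ 3.7628, so the largest integer N is 3.

3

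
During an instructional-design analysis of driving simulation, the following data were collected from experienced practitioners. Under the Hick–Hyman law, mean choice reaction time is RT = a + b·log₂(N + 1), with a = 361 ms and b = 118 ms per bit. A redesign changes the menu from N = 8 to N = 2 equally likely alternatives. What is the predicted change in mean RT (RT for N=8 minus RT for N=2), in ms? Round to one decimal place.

RT(8) = 361 + 118·log₂(9) = 361 + 118·3.1699 = 735.0482 ms.
RT(2) = 361 + 118·log₂(3) = 361 + 118·1.5850 = 548.0300 ms.
Difference = 735.0482 − 548.0300 = 187.0182 ≈ 187.0 ms.

187.0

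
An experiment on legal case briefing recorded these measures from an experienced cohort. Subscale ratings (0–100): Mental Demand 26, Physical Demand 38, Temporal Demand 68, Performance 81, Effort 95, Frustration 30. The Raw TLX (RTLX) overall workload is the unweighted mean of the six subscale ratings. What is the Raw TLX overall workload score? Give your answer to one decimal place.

56.3

Sum of ratings = 26 + 38 + 68 + 81 + 95 + 30 = 338.
RTLX = 338 / 6 = 56.3333 ≈ 56.3.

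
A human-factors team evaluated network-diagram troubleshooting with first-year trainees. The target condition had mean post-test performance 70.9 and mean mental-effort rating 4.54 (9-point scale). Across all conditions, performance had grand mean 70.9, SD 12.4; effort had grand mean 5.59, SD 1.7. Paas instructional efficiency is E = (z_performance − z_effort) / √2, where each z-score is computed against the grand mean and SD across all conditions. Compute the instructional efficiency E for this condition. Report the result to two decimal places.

0.44

z_performance = (70.9 − 70.9) / 12.4 = 0.0000 / 12.4 = 0.0000.
z_effort = (4.54 − 5.59) / 1.7 = -1.0500 / 1.7 = -0.6176.
z_P − z_E = 0.0000 − (-0.6176) = 0.6176.
E = 0.6176 / √2 = 0.6176 / 1.41421 = 0.4367 ≈ 0.44.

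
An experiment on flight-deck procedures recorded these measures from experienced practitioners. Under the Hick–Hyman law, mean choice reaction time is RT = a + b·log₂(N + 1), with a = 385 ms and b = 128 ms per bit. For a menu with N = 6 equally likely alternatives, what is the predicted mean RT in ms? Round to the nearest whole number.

log₂(6 + 1) = log₂(7) = 2.8074.
RT = 385 + 128 × 2.8074 = 385 + 359.3472 = 744.3472 ms.
≈ 744 ms.

744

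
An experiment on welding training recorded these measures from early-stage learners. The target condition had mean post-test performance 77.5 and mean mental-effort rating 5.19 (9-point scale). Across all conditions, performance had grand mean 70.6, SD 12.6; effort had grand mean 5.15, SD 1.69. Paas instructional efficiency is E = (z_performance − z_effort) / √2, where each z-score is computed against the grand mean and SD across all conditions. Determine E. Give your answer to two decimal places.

z_performance = (77.5 − 70.6) / 12.6 = 6.9000 / 12.6 = 0.5476.
z_effort = (5.19 − 5.15) / 1.69 = 0.0400 / 1.69 = 0.0237.
z_P − z_E = 0.5476 − 0.0237 = 0.5239.
E = 0.5239 / √2 = 0.5239 / 1.41421 = 0.3705 ≈ 0.37.

0.37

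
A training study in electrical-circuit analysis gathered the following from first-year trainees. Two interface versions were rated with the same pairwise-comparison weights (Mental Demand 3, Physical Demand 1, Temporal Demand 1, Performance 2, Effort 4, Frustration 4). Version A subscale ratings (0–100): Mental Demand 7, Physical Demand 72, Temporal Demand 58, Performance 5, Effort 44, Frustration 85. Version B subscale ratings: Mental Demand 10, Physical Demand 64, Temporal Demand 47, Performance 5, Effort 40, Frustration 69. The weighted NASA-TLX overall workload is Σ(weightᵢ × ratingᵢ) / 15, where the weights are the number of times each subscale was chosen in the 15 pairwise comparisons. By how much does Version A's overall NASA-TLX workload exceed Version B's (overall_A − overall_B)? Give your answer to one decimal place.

Version A weighted sum = 3·7 + 1·72 + 1·58 + 2·5 + 4·44 + 4·85 = 21 + 72 + 58 + 10 + 176 + 340 = 677; overall_A = 677/15 = 45.1333.
Version B weighted sum = 3·10 + 1·64 + 1·47 + 2·5 + 4·40 + 4·69 = 30 + 64 + 47 + 10 + 160 + 276 = 587; overall_B = 587/15 = 39.1333.
Difference = 45.1333 − 39.1333 = 6.0000 ≈ 6.0.

6.0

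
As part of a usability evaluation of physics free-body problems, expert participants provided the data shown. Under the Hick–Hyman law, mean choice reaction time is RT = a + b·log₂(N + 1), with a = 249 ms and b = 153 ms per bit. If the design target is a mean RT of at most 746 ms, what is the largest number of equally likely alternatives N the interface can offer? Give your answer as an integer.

8

Set 249 + 153·log₂(N + 1) ≤ 746.
log₂(N + 1) ≤ (746 − 249) / 153 = 3.2484.
N + 1 ≤ 2^3.2484 = 9.5031.
N ≤ 8.5031, so the largest integer N is 8.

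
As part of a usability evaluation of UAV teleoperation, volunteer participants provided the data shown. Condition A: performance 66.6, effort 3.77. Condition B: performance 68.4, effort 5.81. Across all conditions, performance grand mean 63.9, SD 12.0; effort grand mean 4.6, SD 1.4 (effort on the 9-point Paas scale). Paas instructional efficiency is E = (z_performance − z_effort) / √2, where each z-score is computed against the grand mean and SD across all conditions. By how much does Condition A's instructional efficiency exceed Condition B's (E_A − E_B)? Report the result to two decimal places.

0.92

Condition A: z_P = (66.6 − 63.9)/12.0 = 0.2250; z_E = (3.77 − 4.6)/1.4 = -0.5929; E_A = (0.2250 − (-0.5929))/√2 = 0.5783.
Condition B: z_P = (68.4 − 63.9)/12.0 = 0.3750; z_E = (5.81 − 4.6)/1.4 = 0.8643; E_B = (0.3750 − 0.8643)/√2 = -0.3460.
E_A − E_B = 0.5783 − (-0.3460) = 0.9243 ≈ 0.92.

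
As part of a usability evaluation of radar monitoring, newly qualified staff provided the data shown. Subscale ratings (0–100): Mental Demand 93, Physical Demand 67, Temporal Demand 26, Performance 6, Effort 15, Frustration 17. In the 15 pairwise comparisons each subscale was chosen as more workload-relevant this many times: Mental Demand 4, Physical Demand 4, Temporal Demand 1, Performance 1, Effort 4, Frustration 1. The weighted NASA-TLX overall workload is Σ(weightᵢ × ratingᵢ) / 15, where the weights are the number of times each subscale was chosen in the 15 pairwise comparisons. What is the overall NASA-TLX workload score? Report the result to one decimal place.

The tallies are the weights (they sum to 15).
Weighted sum = 4·93 + 4·67 + 1·26 + 1·6 + 4·15 + 1·17
            = 372 + 268 + 26 + 6 + 60 + 17 = 749.
Overall workload = 749 / 15 = 49.9333 ≈ 49.9.

49.9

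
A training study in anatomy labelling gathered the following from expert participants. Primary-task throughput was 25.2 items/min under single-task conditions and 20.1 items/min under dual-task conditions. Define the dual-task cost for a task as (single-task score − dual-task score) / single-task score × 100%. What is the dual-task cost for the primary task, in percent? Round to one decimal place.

20.2

Cost = (25.2 − 20.1) / 25.2 × 100%
     = 5.1000 / 25.2 × 100% = 20.2381%.
≈ 20.2%.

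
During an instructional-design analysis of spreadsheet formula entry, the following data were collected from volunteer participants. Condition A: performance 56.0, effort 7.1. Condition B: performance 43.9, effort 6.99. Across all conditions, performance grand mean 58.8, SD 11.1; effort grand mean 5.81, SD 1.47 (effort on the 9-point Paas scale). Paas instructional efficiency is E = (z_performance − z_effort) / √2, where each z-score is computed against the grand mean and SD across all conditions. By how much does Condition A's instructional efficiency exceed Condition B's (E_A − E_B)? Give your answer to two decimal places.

0.72

Condition A: z_P = (56.0 − 58.8)/11.1 = -0.2523; z_E = (7.1 − 5.81)/1.47 = 0.8776; E_A = (-0.2523 − 0.8776)/√2 = -0.7990.
Condition B: z_P = (43.9 − 58.8)/11.1 = -1.3423; z_E = (6.99 − 5.81)/1.47 = 0.8027; E_B = (-1.3423 − 0.8027)/√2 = -1.5167.
E_A − E_B = -0.7990 − (-1.5167) = 0.7177 ≈ 0.72.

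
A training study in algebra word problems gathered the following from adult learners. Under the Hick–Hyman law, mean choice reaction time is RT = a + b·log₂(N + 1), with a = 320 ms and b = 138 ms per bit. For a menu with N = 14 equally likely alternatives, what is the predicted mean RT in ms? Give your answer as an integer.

859

log₂(14 + 1) = log₂(15) = 3.9069.
RT = 320 + 138 × 3.9069 = 320 + 539.1522 = 859.1522 ms.
≈ 859 ms.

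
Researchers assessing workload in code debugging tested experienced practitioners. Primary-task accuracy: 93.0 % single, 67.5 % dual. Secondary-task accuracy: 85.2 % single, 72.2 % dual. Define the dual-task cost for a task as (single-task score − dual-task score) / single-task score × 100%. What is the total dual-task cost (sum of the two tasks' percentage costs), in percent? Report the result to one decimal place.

42.7

Primary cost = (93.0 − 67.5) / 93.0 × 100% = 27.4194%.
Secondary cost = (85.2 − 72.2) / 85.2 × 100% = 15.2582%.
Total = 27.4194% + 15.2582% = 42.6776% ≈ 42.7%.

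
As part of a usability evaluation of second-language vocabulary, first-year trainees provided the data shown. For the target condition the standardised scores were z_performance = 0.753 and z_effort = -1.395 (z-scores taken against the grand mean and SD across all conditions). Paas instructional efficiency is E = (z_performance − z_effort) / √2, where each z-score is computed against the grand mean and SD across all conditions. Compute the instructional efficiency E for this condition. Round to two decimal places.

1.52

z_P − z_E = 0.753 − (-1.395) = 2.1480.
E = 2.1480 / √2 = 2.1480 / 1.41421 = 1.5189 ≈ 1.52.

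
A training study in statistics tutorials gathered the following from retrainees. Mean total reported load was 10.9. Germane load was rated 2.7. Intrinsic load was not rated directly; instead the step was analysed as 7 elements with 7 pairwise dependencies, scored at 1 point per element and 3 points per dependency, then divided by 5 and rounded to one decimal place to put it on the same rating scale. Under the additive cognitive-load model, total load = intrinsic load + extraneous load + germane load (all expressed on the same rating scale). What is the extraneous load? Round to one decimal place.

2.6

Intrinsic (element-interactivity): (7 × 1 + 7 × 3) / 5 = 28 / 5 = 5.6000 → 5.6.
extraneous load = total − intrinsic − germane
             = 10.9 − 5.6 − 2.7 = 2.6.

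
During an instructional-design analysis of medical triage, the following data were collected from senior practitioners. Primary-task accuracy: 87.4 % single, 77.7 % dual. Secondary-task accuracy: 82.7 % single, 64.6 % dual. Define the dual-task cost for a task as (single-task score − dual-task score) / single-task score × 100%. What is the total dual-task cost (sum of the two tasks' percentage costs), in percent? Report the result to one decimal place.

Primary cost = (87.4 − 77.7) / 87.4 × 100% = 11.0984%.
Secondary cost = (82.7 − 64.6) / 82.7 × 100% = 21.8863%.
Total = 11.0984% + 21.8863% = 32.9847% ≈ 33.0%.

33.0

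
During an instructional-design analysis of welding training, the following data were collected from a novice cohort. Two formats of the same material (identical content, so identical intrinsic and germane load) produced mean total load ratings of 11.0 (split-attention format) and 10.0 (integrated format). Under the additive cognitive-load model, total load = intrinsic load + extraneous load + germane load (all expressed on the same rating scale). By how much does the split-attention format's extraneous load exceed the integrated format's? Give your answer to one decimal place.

1.0

Intrinsic and germane load are equal across formats, so the difference in total load equals the difference in extraneous load.
Extraneous-load difference = 11.0 − 10.0 = 1.0.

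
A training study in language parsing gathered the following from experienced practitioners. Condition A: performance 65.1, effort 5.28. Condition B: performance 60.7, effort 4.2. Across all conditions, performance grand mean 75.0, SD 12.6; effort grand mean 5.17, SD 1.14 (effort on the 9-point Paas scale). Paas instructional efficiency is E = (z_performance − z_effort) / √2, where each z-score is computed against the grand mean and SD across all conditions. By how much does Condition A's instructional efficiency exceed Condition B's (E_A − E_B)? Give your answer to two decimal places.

-0.42

Condition A: z_P = (65.1 − 75.0)/12.6 = -0.7857; z_E = (5.28 − 5.17)/1.14 = 0.0965; E_A = (-0.7857 − 0.0965)/√2 = -0.6238.
Condition B: z_P = (60.7 − 75.0)/12.6 = -1.1349; z_E = (4.2 − 5.17)/1.14 = -0.8509; E_B = (-1.1349 − (-0.8509))/√2 = -0.2008.
E_A − E_B = -0.6238 − (-0.2008) = -0.4230 ≈ -0.42.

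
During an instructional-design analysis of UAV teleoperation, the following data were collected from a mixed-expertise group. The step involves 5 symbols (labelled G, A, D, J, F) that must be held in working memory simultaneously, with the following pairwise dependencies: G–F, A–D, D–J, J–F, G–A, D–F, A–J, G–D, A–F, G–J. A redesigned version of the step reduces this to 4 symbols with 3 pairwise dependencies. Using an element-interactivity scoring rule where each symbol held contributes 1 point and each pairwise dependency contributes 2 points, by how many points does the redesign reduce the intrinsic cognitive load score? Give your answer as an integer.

Original: 5 × 1 + 10 × 2 = 5 + 20 = 25.
Redesigned: 4 × 1 + 3 × 2 = 4 + 6 = 10.
Reduction = 25 − 10 = 15.

15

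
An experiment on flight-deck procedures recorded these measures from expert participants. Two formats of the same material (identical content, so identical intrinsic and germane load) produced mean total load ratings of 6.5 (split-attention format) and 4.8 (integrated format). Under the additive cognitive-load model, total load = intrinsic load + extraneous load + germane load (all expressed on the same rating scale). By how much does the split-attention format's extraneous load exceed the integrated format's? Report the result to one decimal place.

Intrinsic and germane load are equal across formats, so the difference in total load equals the difference in extraneous load.
Extraneous-load difference = 6.5 − 4.8 = 1.7.

1.7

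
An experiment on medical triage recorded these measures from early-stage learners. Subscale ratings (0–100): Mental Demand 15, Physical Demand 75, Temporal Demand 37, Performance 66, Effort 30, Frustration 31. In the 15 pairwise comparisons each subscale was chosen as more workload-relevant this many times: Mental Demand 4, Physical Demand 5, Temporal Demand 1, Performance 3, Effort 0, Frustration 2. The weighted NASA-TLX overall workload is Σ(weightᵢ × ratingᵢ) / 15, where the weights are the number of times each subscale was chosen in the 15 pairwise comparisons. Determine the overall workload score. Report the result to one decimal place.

The tallies are the weights (they sum to 15).
Weighted sum = 4·15 + 5·75 + 1·37 + 3·66 + 0·30 + 2·31
            = 60 + 375 + 37 + 198 + 0 + 62 = 732.
Overall workload = 732 / 15 = 48.8000 ≈ 48.8.

48.8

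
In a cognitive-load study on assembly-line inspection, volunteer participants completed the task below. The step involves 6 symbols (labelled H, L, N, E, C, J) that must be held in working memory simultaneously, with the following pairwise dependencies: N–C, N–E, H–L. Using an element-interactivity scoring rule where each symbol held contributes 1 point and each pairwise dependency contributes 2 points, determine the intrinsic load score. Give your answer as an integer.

12

Count of symbols held simultaneously: 6.
Count of pairwise dependencies listed: 3.
Element contribution: 6 × 1 = 6.
Interaction contribution: 3 × 2 = 6.
Intrinsic load = 6 + 6 = 12.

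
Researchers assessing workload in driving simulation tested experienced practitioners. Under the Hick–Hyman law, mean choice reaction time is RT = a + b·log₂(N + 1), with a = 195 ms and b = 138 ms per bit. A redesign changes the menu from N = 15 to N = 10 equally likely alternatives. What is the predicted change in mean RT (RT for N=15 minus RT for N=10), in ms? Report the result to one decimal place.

RT(15) = 195 + 138·log₂(16) = 195 + 138·4.0000 = 747.0000 ms.
RT(10) = 195 + 138·log₂(11) = 195 + 138·3.4594 = 672.3972 ms.
Difference = 747.0000 − 672.3972 = 74.6028 ≈ 74.6 ms.

74.6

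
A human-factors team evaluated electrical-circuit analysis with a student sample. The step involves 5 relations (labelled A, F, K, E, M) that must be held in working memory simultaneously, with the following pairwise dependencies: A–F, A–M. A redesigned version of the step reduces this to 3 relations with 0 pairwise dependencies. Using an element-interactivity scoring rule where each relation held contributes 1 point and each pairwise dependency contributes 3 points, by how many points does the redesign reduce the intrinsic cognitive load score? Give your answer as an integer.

8

Original: 5 × 1 + 2 × 3 = 5 + 6 = 11.
Redesigned: 3 × 1 + 0 × 3 = 3 + 0 = 3.
Reduction = 11 − 3 = 8.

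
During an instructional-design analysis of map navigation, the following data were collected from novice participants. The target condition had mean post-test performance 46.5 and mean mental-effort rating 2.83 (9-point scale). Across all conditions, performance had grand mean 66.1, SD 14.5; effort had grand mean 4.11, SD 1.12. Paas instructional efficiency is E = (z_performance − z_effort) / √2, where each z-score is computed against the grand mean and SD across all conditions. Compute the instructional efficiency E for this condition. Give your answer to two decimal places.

z_performance = (46.5 − 66.1) / 14.5 = -19.6000 / 14.5 = -1.3517.
z_effort = (2.83 − 4.11) / 1.12 = -1.2800 / 1.12 = -1.1429.
z_P − z_E = -1.3517 − (-1.1429) = -0.2088.
E = -0.2088 / √2 = -0.2088 / 1.41421 = -0.1476 ≈ -0.15.

-0.15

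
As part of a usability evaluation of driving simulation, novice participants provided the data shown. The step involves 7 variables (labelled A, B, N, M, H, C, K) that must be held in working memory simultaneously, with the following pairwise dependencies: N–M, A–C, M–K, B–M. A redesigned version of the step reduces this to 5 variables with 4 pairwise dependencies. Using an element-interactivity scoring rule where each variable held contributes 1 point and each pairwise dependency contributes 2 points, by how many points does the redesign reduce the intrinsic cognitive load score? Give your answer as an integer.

Original: 7 × 1 + 4 × 2 = 7 + 8 = 15.
Redesigned: 5 × 1 + 4 × 2 = 5 + 8 = 13.
Reduction = 15 − 13 = 2.

2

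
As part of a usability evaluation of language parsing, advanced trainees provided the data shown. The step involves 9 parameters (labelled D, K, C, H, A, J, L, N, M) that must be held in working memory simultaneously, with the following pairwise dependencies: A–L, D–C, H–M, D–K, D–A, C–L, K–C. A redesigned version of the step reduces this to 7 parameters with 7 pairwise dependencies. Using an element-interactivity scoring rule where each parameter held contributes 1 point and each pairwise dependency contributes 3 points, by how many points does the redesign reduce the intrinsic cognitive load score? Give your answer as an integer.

2

Original: 9 × 1 + 7 × 3 = 9 + 21 = 30.
Redesigned: 7 × 1 + 7 × 3 = 7 + 21 = 28.
Reduction = 30 − 28 = 2.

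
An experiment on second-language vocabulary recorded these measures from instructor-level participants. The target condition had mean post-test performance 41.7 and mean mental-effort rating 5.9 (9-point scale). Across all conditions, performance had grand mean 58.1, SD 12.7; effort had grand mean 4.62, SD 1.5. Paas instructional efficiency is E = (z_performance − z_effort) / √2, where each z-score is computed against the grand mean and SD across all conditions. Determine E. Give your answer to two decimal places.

-1.52

z_performance = (41.7 − 58.1) / 12.7 = -16.4000 / 12.7 = -1.2913.
z_effort = (5.9 − 4.62) / 1.5 = 1.2800 / 1.5 = 0.8533.
z_P − z_E = -1.2913 − 0.8533 = -2.1446.
E = -2.1446 / √2 = -2.1446 / 1.41421 = -1.5165 ≈ -1.52.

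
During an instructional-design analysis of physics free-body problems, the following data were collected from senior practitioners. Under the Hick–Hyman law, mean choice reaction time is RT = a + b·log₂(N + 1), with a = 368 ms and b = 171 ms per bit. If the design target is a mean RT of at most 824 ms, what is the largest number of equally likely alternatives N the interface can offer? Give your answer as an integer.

Set 368 + 171·log₂(N + 1) ≤ 824.
log₂(N + 1) ≤ (824 − 368) / 171 = 2.6667.
N + 1 ≤ 2^2.6667 = 6.3498.
N ≤ 5.3498, so the largest integer N is 5.

5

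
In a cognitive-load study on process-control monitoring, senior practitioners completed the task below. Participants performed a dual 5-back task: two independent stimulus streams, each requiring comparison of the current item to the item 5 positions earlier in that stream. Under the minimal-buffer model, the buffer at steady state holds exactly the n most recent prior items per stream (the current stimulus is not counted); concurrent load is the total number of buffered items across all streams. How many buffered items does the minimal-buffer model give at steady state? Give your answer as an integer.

10

Each stream's buffer holds its 5 most recent prior items.
Two independent streams: 2 × 5 = 10 buffered items at steady state.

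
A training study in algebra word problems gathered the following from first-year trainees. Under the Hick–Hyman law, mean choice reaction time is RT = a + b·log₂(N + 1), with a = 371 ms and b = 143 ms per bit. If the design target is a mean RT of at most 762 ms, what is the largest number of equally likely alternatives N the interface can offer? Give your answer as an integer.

Set 371 + 143·log₂(N + 1) ≤ 762.
log₂(N + 1) ≤ (762 − 371) / 143 = 2.7343.
N + 1 ≤ 2^2.7343 = 6.6544.
N ≤ 5.6544, so the largest integer N is 5.

5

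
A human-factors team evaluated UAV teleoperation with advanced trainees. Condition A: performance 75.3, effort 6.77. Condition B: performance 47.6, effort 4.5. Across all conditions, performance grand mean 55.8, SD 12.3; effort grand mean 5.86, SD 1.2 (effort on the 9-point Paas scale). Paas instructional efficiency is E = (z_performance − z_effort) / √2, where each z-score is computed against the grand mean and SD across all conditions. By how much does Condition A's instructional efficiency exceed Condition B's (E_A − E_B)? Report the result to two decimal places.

0.25

Condition A: z_P = (75.3 − 55.8)/12.3 = 1.5854; z_E = (6.77 − 5.86)/1.2 = 0.7583; E_A = (1.5854 − 0.7583)/√2 = 0.5848.
Condition B: z_P = (47.6 − 55.8)/12.3 = -0.6667; z_E = (4.5 − 5.86)/1.2 = -1.1333; E_B = (-0.6667 − (-1.1333))/√2 = 0.3299.
E_A − E_B = 0.5848 − 0.3299 = 0.2549 ≈ 0.25.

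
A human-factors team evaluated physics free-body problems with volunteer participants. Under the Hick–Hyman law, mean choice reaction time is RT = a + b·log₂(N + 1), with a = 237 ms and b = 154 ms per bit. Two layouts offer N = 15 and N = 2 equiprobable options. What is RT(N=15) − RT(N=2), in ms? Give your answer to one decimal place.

RT(15) = 237 + 154·log₂(16) = 237 + 154·4.0000 = 853.0000 ms.
RT(2) = 237 + 154·log₂(3) = 237 + 154·1.5850 = 481.0900 ms.
Difference = 853.0000 − 481.0900 = 371.9100 ≈ 371.9 ms.

371.9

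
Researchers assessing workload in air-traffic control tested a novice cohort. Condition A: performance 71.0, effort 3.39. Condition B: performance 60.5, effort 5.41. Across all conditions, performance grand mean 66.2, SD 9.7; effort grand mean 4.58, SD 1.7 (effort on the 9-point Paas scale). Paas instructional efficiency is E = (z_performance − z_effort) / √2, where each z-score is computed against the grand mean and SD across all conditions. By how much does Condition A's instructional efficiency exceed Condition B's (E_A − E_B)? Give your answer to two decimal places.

1.61

Condition A: z_P = (71.0 − 66.2)/9.7 = 0.4948; z_E = (3.39 − 4.58)/1.7 = -0.7000; E_A = (0.4948 − (-0.7000))/√2 = 0.8449.
Condition B: z_P = (60.5 − 66.2)/9.7 = -0.5876; z_E = (5.41 − 4.58)/1.7 = 0.4882; E_B = (-0.5876 − 0.4882)/√2 = -0.7607.
E_A − E_B = 0.8449 − (-0.7607) = 1.6056 ≈ 1.61.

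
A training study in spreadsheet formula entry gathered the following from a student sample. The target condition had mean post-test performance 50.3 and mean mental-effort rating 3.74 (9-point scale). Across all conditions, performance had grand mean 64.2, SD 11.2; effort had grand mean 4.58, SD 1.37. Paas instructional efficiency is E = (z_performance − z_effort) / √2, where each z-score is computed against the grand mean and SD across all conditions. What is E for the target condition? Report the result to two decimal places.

z_performance = (50.3 − 64.2) / 11.2 = -13.9000 / 11.2 = -1.2411.
z_effort = (3.74 − 4.58) / 1.37 = -0.8400 / 1.37 = -0.6131.
z_P − z_E = -1.2411 − (-0.6131) = -0.6280.
E = -0.6280 / √2 = -0.6280 / 1.41421 = -0.4441 ≈ -0.44.

-0.44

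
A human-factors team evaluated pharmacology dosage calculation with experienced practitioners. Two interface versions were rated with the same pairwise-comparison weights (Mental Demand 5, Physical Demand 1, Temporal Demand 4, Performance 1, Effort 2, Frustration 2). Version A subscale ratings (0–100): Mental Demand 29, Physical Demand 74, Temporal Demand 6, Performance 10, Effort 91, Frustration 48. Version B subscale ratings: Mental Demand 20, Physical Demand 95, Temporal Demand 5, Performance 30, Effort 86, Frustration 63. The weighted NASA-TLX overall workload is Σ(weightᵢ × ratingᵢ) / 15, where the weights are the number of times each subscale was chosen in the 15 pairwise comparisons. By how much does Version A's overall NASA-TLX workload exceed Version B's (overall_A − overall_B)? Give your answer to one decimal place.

Version A weighted sum = 5·29 + 1·74 + 4·6 + 1·10 + 2·91 + 2·48 = 145 + 74 + 24 + 10 + 182 + 96 = 531; overall_A = 531/15 = 35.4000.
Version B weighted sum = 5·20 + 1·95 + 4·5 + 1·30 + 2·86 + 2·63 = 100 + 95 + 20 + 30 + 172 + 126 = 543; overall_B = 543/15 = 36.2000.
Difference = 35.4000 − 36.2000 = -0.8000 ≈ -0.8.

-0.8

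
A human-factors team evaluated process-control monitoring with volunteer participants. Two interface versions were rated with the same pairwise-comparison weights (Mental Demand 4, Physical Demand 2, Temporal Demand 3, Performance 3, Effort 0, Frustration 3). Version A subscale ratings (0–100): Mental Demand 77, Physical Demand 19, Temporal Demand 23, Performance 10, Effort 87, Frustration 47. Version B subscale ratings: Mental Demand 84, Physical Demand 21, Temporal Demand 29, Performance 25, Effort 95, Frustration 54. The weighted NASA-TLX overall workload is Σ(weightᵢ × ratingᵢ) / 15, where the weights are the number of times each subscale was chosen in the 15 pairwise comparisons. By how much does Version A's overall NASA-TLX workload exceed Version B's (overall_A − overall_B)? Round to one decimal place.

-7.7

Version A weighted sum = 4·77 + 2·19 + 3·23 + 3·10 + 0·87 + 3·47 = 308 + 38 + 69 + 30 + 0 + 141 = 586; overall_A = 586/15 = 39.0667.
Version B weighted sum = 4·84 + 2·21 + 3·29 + 3·25 + 0·95 + 3·54 = 336 + 42 + 87 + 75 + 0 + 162 = 702; overall_B = 702/15 = 46.8000.
Difference = 39.0667 − 46.8000 = -7.7333 ≈ -7.7.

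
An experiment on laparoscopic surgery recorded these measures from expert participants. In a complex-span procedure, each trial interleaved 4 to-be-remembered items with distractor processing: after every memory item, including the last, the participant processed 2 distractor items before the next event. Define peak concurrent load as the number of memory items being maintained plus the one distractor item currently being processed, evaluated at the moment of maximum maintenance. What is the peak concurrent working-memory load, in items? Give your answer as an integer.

Maintenance is greatest during the distractor(s) after memory item 4: all 4 memory items are being held.
One distractor item is concurrently being processed.
Peak concurrent load = 4 + 1 = 5 items.

5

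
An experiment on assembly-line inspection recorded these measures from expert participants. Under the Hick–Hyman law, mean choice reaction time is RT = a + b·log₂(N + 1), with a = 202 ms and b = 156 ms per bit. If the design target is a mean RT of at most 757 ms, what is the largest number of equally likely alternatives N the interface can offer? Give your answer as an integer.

Set 202 + 156·log₂(N + 1) ≤ 757.
log₂(N + 1) ≤ (757 − 202) / 156 = 3.5577.
N + 1 ≤ 2^3.5577 = 11.7754.
N ≤ 10.7754, so the largest integer N is 10.

10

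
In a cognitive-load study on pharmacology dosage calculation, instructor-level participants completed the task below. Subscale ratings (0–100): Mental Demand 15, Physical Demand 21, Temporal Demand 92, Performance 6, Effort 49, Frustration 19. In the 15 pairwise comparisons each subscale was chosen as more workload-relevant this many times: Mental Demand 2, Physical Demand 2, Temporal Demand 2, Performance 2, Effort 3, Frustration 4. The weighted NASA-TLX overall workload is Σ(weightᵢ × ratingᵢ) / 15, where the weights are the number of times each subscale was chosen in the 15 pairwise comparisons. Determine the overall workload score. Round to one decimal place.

32.7

The tallies are the weights (they sum to 15).
Weighted sum = 2·15 + 2·21 + 2·92 + 2·6 + 3·49 + 4·19
            = 30 + 42 + 184 + 12 + 147 + 76 = 491.
Overall workload = 491 / 15 = 32.7333 ≈ 32.7.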